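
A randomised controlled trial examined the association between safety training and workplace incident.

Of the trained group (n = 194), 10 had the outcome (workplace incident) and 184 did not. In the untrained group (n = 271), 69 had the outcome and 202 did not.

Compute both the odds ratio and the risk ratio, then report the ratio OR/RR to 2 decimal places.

From the description: a = 10, b = 184, c = 69, d = 202.
OR = (10·202)/(184·69) = 2020/12696 = 0.15911
Risk in exposed = 10/194 = 0.05155; risk in unexposed = 69/271 = 0.25461; RR = 0.20245
OR/RR = 0.15911 / 0.20245 = 0.78590
The outcome is not rare, so the OR lies further from 1 than the RR.

0.79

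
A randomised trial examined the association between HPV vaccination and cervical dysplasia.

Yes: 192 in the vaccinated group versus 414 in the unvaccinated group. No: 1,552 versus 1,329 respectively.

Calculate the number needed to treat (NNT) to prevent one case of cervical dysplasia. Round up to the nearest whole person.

Risk in treated group = 192/1744 = 0.11009; risk in control = 414/1743 = 0.23752.
Absolute risk reduction = 0.23752 − 0.11009 = 0.12743
NNT = 1 / ARR = 1 / 0.12743 = 7.847 → round up → 8

8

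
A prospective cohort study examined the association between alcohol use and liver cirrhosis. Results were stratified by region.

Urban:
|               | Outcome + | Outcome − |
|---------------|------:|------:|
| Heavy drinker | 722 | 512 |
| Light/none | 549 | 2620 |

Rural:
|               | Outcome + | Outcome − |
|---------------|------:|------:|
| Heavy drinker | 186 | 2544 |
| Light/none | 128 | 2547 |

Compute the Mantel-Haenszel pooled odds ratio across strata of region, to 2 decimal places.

OR_MH = Σ(aᵢdᵢ/nᵢ) / Σ(bᵢcᵢ/nᵢ), where nᵢ is the stratum total.
Stratum 1 (Urban): n = 4403; a·d/n = 722·2620/4403 = 429.6253; b·c/n = 512·549/4403 = 63.8401
Stratum 2 (Rural): n = 5405; a·d/n = 186·2547/5405 = 87.6488; b·c/n = 2544·128/5405 = 60.2464
OR_MH = (429.6253 + 87.6488) / (63.8401 + 60.2464) = 517.2741 / 124.0865 = 4.16866

4.17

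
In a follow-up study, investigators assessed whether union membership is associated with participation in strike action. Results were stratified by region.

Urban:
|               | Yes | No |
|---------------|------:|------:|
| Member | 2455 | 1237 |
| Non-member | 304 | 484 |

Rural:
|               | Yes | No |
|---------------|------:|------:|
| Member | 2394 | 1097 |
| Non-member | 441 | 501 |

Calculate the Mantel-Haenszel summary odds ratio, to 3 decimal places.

2.775

OR_MH = Σ(aᵢdᵢ/nᵢ) / Σ(bᵢcᵢ/nᵢ), where nᵢ is the stratum total.
Stratum 1 (Urban): n = 4480; a·d/n = 2455·484/4480 = 265.2277; b·c/n = 1237·304/4480 = 83.9393
Stratum 2 (Rural): n = 4433; a·d/n = 2394·501/4433 = 270.5603; b·c/n = 1097·441/4433 = 109.1308
OR_MH = (265.2277 + 270.5603) / (83.9393 + 109.1308) = 535.7880 / 193.0701 = 2.77510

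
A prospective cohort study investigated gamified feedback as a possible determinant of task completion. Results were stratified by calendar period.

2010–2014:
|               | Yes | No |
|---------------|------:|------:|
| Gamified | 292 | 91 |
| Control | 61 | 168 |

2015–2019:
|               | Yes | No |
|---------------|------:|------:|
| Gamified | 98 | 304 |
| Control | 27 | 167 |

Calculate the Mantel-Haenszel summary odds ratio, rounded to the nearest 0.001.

OR_MH = Σ(aᵢdᵢ/nᵢ) / Σ(bᵢcᵢ/nᵢ), where nᵢ is the stratum total.
Stratum 1 (2010–2014): n = 612; a·d/n = 292·168/612 = 80.1569; b·c/n = 91·61/612 = 9.0703
Stratum 2 (2015–2019): n = 596; a·d/n = 98·167/596 = 27.4597; b·c/n = 304·27/596 = 13.7718
OR_MH = (80.1569 + 27.4597) / (9.0703 + 13.7718) = 107.6166 / 22.8421 = 4.71133

4.711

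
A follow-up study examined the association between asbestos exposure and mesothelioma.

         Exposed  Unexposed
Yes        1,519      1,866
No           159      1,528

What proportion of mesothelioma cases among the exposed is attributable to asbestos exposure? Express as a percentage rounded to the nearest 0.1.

39.3

Reading the table with exposure as columns: a = 1519 (Exposed, case), b = 159 (Exposed, non-case), c = 1866 (Unexposed, case), d = 1528.
Risk in exposed = 1519/1678 = 0.90524; risk in unexposed = 1866/3394 = 0.54979.
RR = 0.90524/0.54979 = 1.64652
AR% = (RR − 1)/RR × 100 = (1.64652 − 1)/1.64652 × 100 = 39.2657%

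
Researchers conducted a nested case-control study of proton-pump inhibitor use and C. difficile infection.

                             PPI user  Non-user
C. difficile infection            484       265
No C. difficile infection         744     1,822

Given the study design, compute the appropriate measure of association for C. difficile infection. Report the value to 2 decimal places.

Reading the table with exposure as columns: a = 484 (PPI user, case), b = 744 (PPI user, non-case), c = 265 (Non-user, case), d = 1822.
This is a nested case-control study: participants were sampled on outcome status, so risks in the source population cannot be estimated directly — relative risk is not valid here. The odds ratio is the appropriate measure.
OR = (a·d)/(b·c) = (484 × 1822) / (744 × 265) = 881848 / 197160 = 4.47275

4.47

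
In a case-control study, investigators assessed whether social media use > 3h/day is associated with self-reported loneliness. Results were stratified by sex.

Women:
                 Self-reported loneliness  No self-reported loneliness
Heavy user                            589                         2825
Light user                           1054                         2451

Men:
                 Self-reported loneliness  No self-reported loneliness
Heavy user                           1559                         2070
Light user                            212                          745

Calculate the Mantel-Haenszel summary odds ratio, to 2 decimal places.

0.88

OR_MH = Σ(aᵢdᵢ/nᵢ) / Σ(bᵢcᵢ/nᵢ), where nᵢ is the stratum total.
Stratum 1 (Women): n = 6919; a·d/n = 589·2451/6919 = 208.6485; b·c/n = 2825·1054/6919 = 430.3440
Stratum 2 (Men): n = 4586; a·d/n = 1559·745/4586 = 253.2610; b·c/n = 2070·212/4586 = 95.6912
OR_MH = (208.6485 + 253.2610) / (430.3440 + 95.6912) = 461.9095 / 526.0352 = 0.87810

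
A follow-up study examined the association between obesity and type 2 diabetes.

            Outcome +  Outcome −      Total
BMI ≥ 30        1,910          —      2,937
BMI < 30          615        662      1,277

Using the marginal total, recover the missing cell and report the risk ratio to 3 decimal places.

1.350

The missing cell is in the exposed row: 2937 − 1910 = 1027.
So a = 1910, b = 1027, c = 615, d = 662.
RR = [a/(a+b)] / [c/(c+d)] = (1910/2937) / (615/1277) = 0.65032/0.48160 = 1.35035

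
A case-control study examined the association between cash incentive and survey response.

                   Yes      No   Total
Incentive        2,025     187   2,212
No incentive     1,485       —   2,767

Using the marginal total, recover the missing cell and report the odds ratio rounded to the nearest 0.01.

9.35

The missing cell is in the unexposed row: 2767 − 1485 = 1282.
So a = 2025, b = 187, c = 1485, d = 1282.
OR = (a·d)/(b·c) = (2025 × 1282) / (187 × 1485) = 2596050 / 277695 = 9.34857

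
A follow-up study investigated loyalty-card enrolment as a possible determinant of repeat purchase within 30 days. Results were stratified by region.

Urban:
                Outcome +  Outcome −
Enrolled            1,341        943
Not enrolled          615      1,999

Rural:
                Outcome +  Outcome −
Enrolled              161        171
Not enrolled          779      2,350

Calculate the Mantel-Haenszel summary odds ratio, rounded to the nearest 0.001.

4.185

OR_MH = Σ(aᵢdᵢ/nᵢ) / Σ(bᵢcᵢ/nᵢ), where nᵢ is the stratum total.
Stratum 1 (Urban): n = 4898; a·d/n = 1341·1999/4898 = 547.2967; b·c/n = 943·615/4898 = 118.4045
Stratum 2 (Rural): n = 3461; a·d/n = 161·2350/3461 = 109.3181; b·c/n = 171·779/3461 = 38.4886
OR_MH = (547.2967 + 109.3181) / (118.4045 + 38.4886) = 656.6148 / 156.8930 = 4.18511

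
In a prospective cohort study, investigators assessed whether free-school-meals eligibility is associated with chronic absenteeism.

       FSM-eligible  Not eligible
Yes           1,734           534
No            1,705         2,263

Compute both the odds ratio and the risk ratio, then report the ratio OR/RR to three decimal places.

1.632

Reading the table with exposure as columns: a = 1734 (FSM-eligible, case), b = 1705 (FSM-eligible, non-case), c = 534 (Not eligible, case), d = 2263.
OR = (1734·2263)/(1705·534) = 3924042/910470 = 4.30991
Risk in exposed = 1734/3439 = 0.50422; risk in unexposed = 534/2797 = 0.19092; RR = 2.64100
OR/RR = 4.30991 / 2.64100 = 1.63192
The outcome is not rare, so the OR lies further from 1 than the RR.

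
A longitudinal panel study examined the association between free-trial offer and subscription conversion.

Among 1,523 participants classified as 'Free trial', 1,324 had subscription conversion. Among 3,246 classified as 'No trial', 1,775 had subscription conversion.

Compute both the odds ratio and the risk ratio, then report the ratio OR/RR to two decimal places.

3.47

From the description: a = 1324, b = 199, c = 1775, d = 1471.
OR = (1324·1471)/(199·1775) = 1947604/353225 = 5.51378
Risk in exposed = 1324/1523 = 0.86934; risk in unexposed = 1775/3246 = 0.54683; RR = 1.58978
OR/RR = 5.51378 / 1.58978 = 3.46825
The outcome is not rare, so the OR lies further from 1 than the RR.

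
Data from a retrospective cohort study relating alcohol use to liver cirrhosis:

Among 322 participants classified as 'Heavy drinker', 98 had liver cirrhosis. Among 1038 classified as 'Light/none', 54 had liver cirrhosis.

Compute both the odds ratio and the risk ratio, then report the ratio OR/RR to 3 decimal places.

1.363

From the description: a = 98, b = 224, c = 54, d = 984.
OR = (98·984)/(224·54) = 96432/12096 = 7.97222
Risk in exposed = 98/322 = 0.30435; risk in unexposed = 54/1038 = 0.05202; RR = 5.85024
OR/RR = 7.97222 / 5.85024 = 1.36272
The outcome is not rare, so the OR lies further from 1 than the RR.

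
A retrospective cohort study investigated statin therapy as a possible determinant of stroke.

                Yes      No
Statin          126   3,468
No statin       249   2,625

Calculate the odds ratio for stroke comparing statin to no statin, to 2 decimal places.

0.38

Cells: a = 126, b = 3468, c = 249, d = 2625.
OR = (a·d)/(b·c) = (126 × 2625) / (3468 × 249) = 330750 / 863532 = 0.38302
Exposure is associated with lower odds of stroke (OR = 0.38 < 1).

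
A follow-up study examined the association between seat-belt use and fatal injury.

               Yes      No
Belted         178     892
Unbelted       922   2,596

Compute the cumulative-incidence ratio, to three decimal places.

0.635

Cells: a = 178, b = 892, c = 922, d = 2596.
Risk in exposed = 178/1070 = 0.16636; risk in unexposed = 922/3518 = 0.26208.
RR = 0.16636 / 0.26208 = 0.63475
The risk is 37% lower among the exposed than among the unexposed.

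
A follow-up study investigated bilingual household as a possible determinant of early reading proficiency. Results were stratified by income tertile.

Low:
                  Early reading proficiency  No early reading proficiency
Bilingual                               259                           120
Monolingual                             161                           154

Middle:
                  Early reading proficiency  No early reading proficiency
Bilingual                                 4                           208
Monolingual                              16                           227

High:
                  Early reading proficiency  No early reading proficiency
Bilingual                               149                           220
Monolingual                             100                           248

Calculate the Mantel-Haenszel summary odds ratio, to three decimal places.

OR_MH = Σ(aᵢdᵢ/nᵢ) / Σ(bᵢcᵢ/nᵢ), where nᵢ is the stratum total.
Stratum 1 (Low): n = 694; a·d/n = 259·154/694 = 57.4726; b·c/n = 120·161/694 = 27.8386
Stratum 2 (Middle): n = 455; a·d/n = 4·227/455 = 1.9956; b·c/n = 208·16/455 = 7.3143
Stratum 3 (High): n = 717; a·d/n = 149·248/717 = 51.5370; b·c/n = 220·100/717 = 30.6834
OR_MH = (57.4726 + 1.9956 + 51.5370) / (27.8386 + 7.3143 + 30.6834) = 111.0052 / 65.8363 = 1.68608

1.686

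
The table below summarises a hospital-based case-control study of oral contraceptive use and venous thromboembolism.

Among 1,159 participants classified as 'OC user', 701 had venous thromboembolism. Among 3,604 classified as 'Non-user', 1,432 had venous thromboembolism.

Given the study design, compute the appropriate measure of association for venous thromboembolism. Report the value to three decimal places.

From the description: a = 701, b = 458, c = 1432, d = 2172.
This is a hospital-based case-control study: participants were sampled on outcome status, so risks in the source population cannot be estimated directly — relative risk is not valid here. The odds ratio is the appropriate measure.
OR = (a·d)/(b·c) = (701 × 2172) / (458 × 1432) = 1522572 / 655856 = 2.32150

2.322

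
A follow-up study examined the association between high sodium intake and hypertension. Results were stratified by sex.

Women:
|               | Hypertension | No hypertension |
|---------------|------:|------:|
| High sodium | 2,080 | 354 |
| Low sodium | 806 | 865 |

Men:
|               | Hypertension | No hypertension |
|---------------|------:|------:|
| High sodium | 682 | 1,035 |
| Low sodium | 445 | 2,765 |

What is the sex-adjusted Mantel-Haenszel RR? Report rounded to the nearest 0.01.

RR_MH = Σ(aᵢ·n₀ᵢ/nᵢ) / Σ(cᵢ·n₁ᵢ/nᵢ), with n₁ᵢ = aᵢ+bᵢ (exposed), n₀ᵢ = cᵢ+dᵢ (unexposed), nᵢ = n₁ᵢ+n₀ᵢ.
Stratum 1 (Women): n₁ = 2434, n₀ = 1671, n = 4105; a·n₀/n = 2080·1671/4105 = 846.6943; c·n₁/n = 806·2434/4105 = 477.9060
Stratum 2 (Men): n₁ = 1717, n₀ = 3210, n = 4927; a·n₀/n = 682·3210/4927 = 444.3312; c·n₁/n = 445·1717/4927 = 155.0771
RR_MH = (846.6943 + 444.3312) / (477.9060 + 155.0771) = 1291.0255 / 632.9831 = 2.03959

2.04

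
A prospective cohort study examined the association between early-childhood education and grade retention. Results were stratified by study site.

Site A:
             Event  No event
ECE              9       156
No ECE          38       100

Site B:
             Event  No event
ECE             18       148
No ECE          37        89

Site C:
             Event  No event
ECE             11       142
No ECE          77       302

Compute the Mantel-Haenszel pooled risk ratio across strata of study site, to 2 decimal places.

RR_MH = Σ(aᵢ·n₀ᵢ/nᵢ) / Σ(cᵢ·n₁ᵢ/nᵢ), with n₁ᵢ = aᵢ+bᵢ (exposed), n₀ᵢ = cᵢ+dᵢ (unexposed), nᵢ = n₁ᵢ+n₀ᵢ.
Stratum 1 (Site A): n₁ = 165, n₀ = 138, n = 303; a·n₀/n = 9·138/303 = 4.0990; c·n₁/n = 38·165/303 = 20.6931
Stratum 2 (Site B): n₁ = 166, n₀ = 126, n = 292; a·n₀/n = 18·126/292 = 7.7671; c·n₁/n = 37·166/292 = 21.0342
Stratum 3 (Site C): n₁ = 153, n₀ = 379, n = 532; a·n₀/n = 11·379/532 = 7.8365; c·n₁/n = 77·153/532 = 22.1447
RR_MH = (4.0990 + 7.7671 + 7.8365) / (20.6931 + 21.0342 + 22.1447) = 19.7026 / 63.8721 = 0.30847

0.31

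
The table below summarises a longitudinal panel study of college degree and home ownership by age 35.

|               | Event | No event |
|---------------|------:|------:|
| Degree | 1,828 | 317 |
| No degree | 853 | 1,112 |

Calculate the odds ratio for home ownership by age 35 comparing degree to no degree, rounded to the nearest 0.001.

Cells: a = 1828, b = 317, c = 853, d = 1112.
OR = (a·d)/(b·c) = (1828 × 1112) / (317 × 853) = 2032736 / 270401 = 7.51749
The odds of home ownership by age 35 are about 7.52 times as high in the degree group.

7.517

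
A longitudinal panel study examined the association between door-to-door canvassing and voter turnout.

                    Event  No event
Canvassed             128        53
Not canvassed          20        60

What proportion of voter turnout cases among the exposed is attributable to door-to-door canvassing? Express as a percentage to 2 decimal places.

64.65

Cells: a = 128, b = 53, c = 20, d = 60.
Risk in exposed = 128/181 = 0.70718; risk in unexposed = 20/80 = 0.25000.
RR = 0.70718/0.25000 = 2.82873
AR% = (RR − 1)/RR × 100 = (2.82873 − 1)/2.82873 × 100 = 64.6484%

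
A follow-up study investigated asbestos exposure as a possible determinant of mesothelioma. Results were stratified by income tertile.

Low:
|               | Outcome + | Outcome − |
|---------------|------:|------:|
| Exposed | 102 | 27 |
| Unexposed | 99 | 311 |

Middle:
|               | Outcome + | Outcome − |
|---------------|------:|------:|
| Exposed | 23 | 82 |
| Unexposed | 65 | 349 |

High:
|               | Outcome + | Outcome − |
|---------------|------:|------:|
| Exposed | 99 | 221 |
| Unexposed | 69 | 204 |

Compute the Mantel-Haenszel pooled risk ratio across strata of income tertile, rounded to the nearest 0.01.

1.91

RR_MH = Σ(aᵢ·n₀ᵢ/nᵢ) / Σ(cᵢ·n₁ᵢ/nᵢ), with n₁ᵢ = aᵢ+bᵢ (exposed), n₀ᵢ = cᵢ+dᵢ (unexposed), nᵢ = n₁ᵢ+n₀ᵢ.
Stratum 1 (Low): n₁ = 129, n₀ = 410, n = 539; a·n₀/n = 102·410/539 = 77.5881; c·n₁/n = 99·129/539 = 23.6939
Stratum 2 (Middle): n₁ = 105, n₀ = 414, n = 519; a·n₀/n = 23·414/519 = 18.3468; c·n₁/n = 65·105/519 = 13.1503
Stratum 3 (High): n₁ = 320, n₀ = 273, n = 593; a·n₀/n = 99·273/593 = 45.5767; c·n₁/n = 69·320/593 = 37.2344
RR_MH = (77.5881 + 18.3468 + 45.5767) / (23.6939 + 13.1503 + 37.2344) = 141.5117 / 74.0786 = 1.91029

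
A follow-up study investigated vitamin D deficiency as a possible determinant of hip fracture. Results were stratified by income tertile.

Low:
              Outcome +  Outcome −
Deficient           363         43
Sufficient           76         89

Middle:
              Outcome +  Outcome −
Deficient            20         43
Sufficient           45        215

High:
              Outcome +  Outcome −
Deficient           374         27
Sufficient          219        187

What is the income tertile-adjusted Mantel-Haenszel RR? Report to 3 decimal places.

1.801

RR_MH = Σ(aᵢ·n₀ᵢ/nᵢ) / Σ(cᵢ·n₁ᵢ/nᵢ), with n₁ᵢ = aᵢ+bᵢ (exposed), n₀ᵢ = cᵢ+dᵢ (unexposed), nᵢ = n₁ᵢ+n₀ᵢ.
Stratum 1 (Low): n₁ = 406, n₀ = 165, n = 571; a·n₀/n = 363·165/571 = 104.8949; c·n₁/n = 76·406/571 = 54.0385
Stratum 2 (Middle): n₁ = 63, n₀ = 260, n = 323; a·n₀/n = 20·260/323 = 16.0991; c·n₁/n = 45·63/323 = 8.7771
Stratum 3 (High): n₁ = 401, n₀ = 406, n = 807; a·n₀/n = 374·406/807 = 188.1586; c·n₁/n = 219·401/807 = 108.8216
RR_MH = (104.8949 + 16.0991 + 188.1586) / (54.0385 + 8.7771 + 108.8216) = 309.1526 / 171.6372 = 1.80120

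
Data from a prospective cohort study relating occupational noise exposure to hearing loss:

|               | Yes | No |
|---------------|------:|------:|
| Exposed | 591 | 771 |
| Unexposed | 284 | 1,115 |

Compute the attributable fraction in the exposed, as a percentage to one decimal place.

53.2

Cells: a = 591, b = 771, c = 284, d = 1115.
Risk in exposed = 591/1362 = 0.43392; risk in unexposed = 284/1399 = 0.20300.
RR = 0.43392/0.20300 = 2.13752
AR% = (RR − 1)/RR × 100 = (2.13752 − 1)/2.13752 × 100 = 53.2168%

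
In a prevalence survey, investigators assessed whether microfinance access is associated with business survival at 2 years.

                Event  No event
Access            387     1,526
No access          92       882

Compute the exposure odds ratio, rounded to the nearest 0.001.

Cells: a = 387, b = 1526, c = 92, d = 882.
OR = (a·d)/(b·c) = (387 × 882) / (1526 × 92) = 341334 / 140392 = 2.43129
The odds of business survival at 2 years are about 2.43 times as high in the access group.

2.431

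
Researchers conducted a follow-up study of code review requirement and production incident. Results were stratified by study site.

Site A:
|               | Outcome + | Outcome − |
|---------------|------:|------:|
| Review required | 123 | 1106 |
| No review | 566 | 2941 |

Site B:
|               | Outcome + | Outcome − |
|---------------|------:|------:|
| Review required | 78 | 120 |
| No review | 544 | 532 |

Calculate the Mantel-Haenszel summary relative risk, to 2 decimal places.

0.68

RR_MH = Σ(aᵢ·n₀ᵢ/nᵢ) / Σ(cᵢ·n₁ᵢ/nᵢ), with n₁ᵢ = aᵢ+bᵢ (exposed), n₀ᵢ = cᵢ+dᵢ (unexposed), nᵢ = n₁ᵢ+n₀ᵢ.
Stratum 1 (Site A): n₁ = 1229, n₀ = 3507, n = 4736; a·n₀/n = 123·3507/4736 = 91.0813; c·n₁/n = 566·1229/4736 = 146.8780
Stratum 2 (Site B): n₁ = 198, n₀ = 1076, n = 1274; a·n₀/n = 78·1076/1274 = 65.8776; c·n₁/n = 544·198/1274 = 84.5463
RR_MH = (91.0813 + 65.8776) / (146.8780 + 84.5463) = 156.9588 / 231.4243 = 0.67823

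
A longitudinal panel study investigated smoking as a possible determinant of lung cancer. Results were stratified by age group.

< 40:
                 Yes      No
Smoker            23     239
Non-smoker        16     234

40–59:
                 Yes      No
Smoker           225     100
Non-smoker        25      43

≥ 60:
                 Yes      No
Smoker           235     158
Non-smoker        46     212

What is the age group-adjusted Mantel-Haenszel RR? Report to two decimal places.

2.53

RR_MH = Σ(aᵢ·n₀ᵢ/nᵢ) / Σ(cᵢ·n₁ᵢ/nᵢ), with n₁ᵢ = aᵢ+bᵢ (exposed), n₀ᵢ = cᵢ+dᵢ (unexposed), nᵢ = n₁ᵢ+n₀ᵢ.
Stratum 1 (< 40): n₁ = 262, n₀ = 250, n = 512; a·n₀/n = 23·250/512 = 11.2305; c·n₁/n = 16·262/512 = 8.1875
Stratum 2 (40–59): n₁ = 325, n₀ = 68, n = 393; a·n₀/n = 225·68/393 = 38.9313; c·n₁/n = 25·325/393 = 20.6743
Stratum 3 (≥ 60): n₁ = 393, n₀ = 258, n = 651; a·n₀/n = 235·258/651 = 93.1336; c·n₁/n = 46·393/651 = 27.7696
RR_MH = (11.2305 + 38.9313 + 93.1336) / (8.1875 + 20.6743 + 27.7696) = 143.2954 / 56.6314 = 2.53032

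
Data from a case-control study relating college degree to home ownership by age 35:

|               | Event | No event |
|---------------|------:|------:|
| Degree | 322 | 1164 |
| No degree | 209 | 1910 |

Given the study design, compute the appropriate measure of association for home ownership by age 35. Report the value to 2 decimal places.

2.53

Cells: a = 322, b = 1164, c = 209, d = 1910.
This is a case-control study: participants were sampled on outcome status, so risks in the source population cannot be estimated directly — relative risk is not valid here. The odds ratio is the appropriate measure.
OR = (a·d)/(b·c) = (322 × 1910) / (1164 × 209) = 615020 / 243276 = 2.52808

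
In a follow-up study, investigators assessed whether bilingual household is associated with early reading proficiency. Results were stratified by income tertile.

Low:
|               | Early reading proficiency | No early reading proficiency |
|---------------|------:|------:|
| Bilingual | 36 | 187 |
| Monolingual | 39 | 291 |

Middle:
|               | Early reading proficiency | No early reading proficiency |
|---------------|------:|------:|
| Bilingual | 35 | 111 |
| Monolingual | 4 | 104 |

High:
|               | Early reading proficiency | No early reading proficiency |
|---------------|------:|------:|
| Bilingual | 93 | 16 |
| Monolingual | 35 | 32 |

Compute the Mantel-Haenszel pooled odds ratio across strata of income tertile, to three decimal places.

2.770

OR_MH = Σ(aᵢdᵢ/nᵢ) / Σ(bᵢcᵢ/nᵢ), where nᵢ is the stratum total.
Stratum 1 (Low): n = 553; a·d/n = 36·291/553 = 18.9439; b·c/n = 187·39/553 = 13.1881
Stratum 2 (Middle): n = 254; a·d/n = 35·104/254 = 14.3307; b·c/n = 111·4/254 = 1.7480
Stratum 3 (High): n = 176; a·d/n = 93·32/176 = 16.9091; b·c/n = 16·35/176 = 3.1818
OR_MH = (18.9439 + 14.3307 + 16.9091) / (13.1881 + 1.7480 + 3.1818) = 50.1837 / 18.1179 = 2.76984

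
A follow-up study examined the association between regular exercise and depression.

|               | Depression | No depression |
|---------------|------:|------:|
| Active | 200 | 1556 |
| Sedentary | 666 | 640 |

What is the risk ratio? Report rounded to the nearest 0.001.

0.223

Cells: a = 200, b = 1556, c = 666, d = 640.
Risk in exposed = 200/1756 = 0.11390; risk in unexposed = 666/1306 = 0.50995.
RR = 0.11390 / 0.50995 = 0.22334
The risk is 78% lower among the exposed than among the unexposed.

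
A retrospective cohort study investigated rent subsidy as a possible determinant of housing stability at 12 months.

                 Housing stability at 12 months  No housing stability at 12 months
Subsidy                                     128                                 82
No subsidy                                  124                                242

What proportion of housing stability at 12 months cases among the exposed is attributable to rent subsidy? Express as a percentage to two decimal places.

44.42

Cells: a = 128, b = 82, c = 124, d = 242.
Risk in exposed = 128/210 = 0.60952; risk in unexposed = 124/366 = 0.33880.
RR = 0.60952/0.33880 = 1.79908
AR% = (RR − 1)/RR × 100 = (1.79908 − 1)/1.79908 × 100 = 44.4160%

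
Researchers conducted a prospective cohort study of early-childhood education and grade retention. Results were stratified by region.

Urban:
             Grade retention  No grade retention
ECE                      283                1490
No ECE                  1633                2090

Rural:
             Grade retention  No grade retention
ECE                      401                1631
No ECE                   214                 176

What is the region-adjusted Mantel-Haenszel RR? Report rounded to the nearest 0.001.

0.363

RR_MH = Σ(aᵢ·n₀ᵢ/nᵢ) / Σ(cᵢ·n₁ᵢ/nᵢ), with n₁ᵢ = aᵢ+bᵢ (exposed), n₀ᵢ = cᵢ+dᵢ (unexposed), nᵢ = n₁ᵢ+n₀ᵢ.
Stratum 1 (Urban): n₁ = 1773, n₀ = 3723, n = 5496; a·n₀/n = 283·3723/5496 = 191.7047; c·n₁/n = 1633·1773/5496 = 526.8029
Stratum 2 (Rural): n₁ = 2032, n₀ = 390, n = 2422; a·n₀/n = 401·390/2422 = 64.5706; c·n₁/n = 214·2032/2422 = 179.5409
RR_MH = (191.7047 + 64.5706) / (526.8029 + 179.5409) = 256.2753 / 706.3438 = 0.36282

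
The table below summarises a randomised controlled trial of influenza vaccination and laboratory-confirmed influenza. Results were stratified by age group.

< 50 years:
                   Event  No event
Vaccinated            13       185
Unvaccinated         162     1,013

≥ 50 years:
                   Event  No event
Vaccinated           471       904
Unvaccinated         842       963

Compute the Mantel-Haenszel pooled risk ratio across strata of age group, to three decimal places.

RR_MH = Σ(aᵢ·n₀ᵢ/nᵢ) / Σ(cᵢ·n₁ᵢ/nᵢ), with n₁ᵢ = aᵢ+bᵢ (exposed), n₀ᵢ = cᵢ+dᵢ (unexposed), nᵢ = n₁ᵢ+n₀ᵢ.
Stratum 1 (< 50 years): n₁ = 198, n₀ = 1175, n = 1373; a·n₀/n = 13·1175/1373 = 11.1253; c·n₁/n = 162·198/1373 = 23.3620
Stratum 2 (≥ 50 years): n₁ = 1375, n₀ = 1805, n = 3180; a·n₀/n = 471·1805/3180 = 267.3443; c·n₁/n = 842·1375/3180 = 364.0723
RR_MH = (11.1253 + 267.3443) / (23.3620 + 364.0723) = 278.4696 / 387.4343 = 0.71875

0.719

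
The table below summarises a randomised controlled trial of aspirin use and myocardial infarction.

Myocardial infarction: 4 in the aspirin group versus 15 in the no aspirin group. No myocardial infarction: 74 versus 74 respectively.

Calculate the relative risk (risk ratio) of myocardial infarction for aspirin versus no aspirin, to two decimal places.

0.30

From the description: a = 4, b = 74, c = 15, d = 74.
Risk in exposed = 4/78 = 0.05128; risk in unexposed = 15/89 = 0.16854.
RR = 0.05128 / 0.16854 = 0.30427
The risk is 70% lower among the exposed than among the unexposed.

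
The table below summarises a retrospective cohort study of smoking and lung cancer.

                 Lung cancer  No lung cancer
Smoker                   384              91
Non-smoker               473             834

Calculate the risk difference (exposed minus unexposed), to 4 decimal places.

0.4465

Cells: a = 384, b = 91, c = 473, d = 834.
Risk in exposed = 384/475 = 0.808421; risk in unexposed = 473/1307 = 0.361897.
Risk difference = 0.808421 − 0.361897 = 0.446524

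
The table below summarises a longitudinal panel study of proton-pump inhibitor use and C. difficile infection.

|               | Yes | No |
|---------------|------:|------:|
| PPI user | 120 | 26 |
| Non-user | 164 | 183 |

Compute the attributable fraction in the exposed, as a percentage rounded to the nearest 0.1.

42.5

Cells: a = 120, b = 26, c = 164, d = 183.
Risk in exposed = 120/146 = 0.82192; risk in unexposed = 164/347 = 0.47262.
RR = 0.82192/0.47262 = 1.73906
AR% = (RR − 1)/RR × 100 = (1.73906 − 1)/1.73906 × 100 = 42.4976%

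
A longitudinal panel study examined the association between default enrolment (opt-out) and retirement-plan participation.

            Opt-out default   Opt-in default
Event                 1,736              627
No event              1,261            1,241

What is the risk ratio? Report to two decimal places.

Reading the table with exposure as columns: a = 1736 (Opt-out default, case), b = 1261 (Opt-out default, non-case), c = 627 (Opt-in default, case), d = 1241.
Risk in exposed = 1736/2997 = 0.57925; risk in unexposed = 627/1868 = 0.33565.
RR = 0.57925 / 0.33565 = 1.72573
The risk among the exposed is 1.73 times that among the unexposed.

1.73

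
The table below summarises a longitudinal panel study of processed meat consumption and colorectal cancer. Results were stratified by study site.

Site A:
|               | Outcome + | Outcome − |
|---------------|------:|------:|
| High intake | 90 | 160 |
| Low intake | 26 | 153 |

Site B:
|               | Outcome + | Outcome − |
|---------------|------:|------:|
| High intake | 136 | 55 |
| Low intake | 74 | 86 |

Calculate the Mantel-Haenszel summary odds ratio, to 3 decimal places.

OR_MH = Σ(aᵢdᵢ/nᵢ) / Σ(bᵢcᵢ/nᵢ), where nᵢ is the stratum total.
Stratum 1 (Site A): n = 429; a·d/n = 90·153/429 = 32.0979; b·c/n = 160·26/429 = 9.6970
Stratum 2 (Site B): n = 351; a·d/n = 136·86/351 = 33.3219; b·c/n = 55·74/351 = 11.5954
OR_MH = (32.0979 + 33.3219) / (9.6970 + 11.5954) = 65.4198 / 21.2924 = 3.07245

3.072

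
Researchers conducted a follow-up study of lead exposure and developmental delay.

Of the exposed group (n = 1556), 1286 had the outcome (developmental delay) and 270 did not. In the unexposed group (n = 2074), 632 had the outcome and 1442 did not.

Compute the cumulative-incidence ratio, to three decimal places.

From the description: a = 1286, b = 270, c = 632, d = 1442.
Risk in exposed = 1286/1556 = 0.82648; risk in unexposed = 632/2074 = 0.30473.
RR = 0.82648 / 0.30473 = 2.71221
The risk among the exposed is 2.71 times that among the unexposed.

2.712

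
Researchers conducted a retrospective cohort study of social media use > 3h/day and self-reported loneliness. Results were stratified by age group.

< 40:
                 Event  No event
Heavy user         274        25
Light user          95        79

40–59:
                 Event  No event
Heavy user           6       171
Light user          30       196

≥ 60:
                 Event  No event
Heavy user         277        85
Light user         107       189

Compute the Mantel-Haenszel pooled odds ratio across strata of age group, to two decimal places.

4.06

OR_MH = Σ(aᵢdᵢ/nᵢ) / Σ(bᵢcᵢ/nᵢ), where nᵢ is the stratum total.
Stratum 1 (< 40): n = 473; a·d/n = 274·79/473 = 45.7632; b·c/n = 25·95/473 = 5.0211
Stratum 2 (40–59): n = 403; a·d/n = 6·196/403 = 2.9181; b·c/n = 171·30/403 = 12.7295
Stratum 3 (≥ 60): n = 658; a·d/n = 277·189/658 = 79.5638; b·c/n = 85·107/658 = 13.8222
OR_MH = (45.7632 + 2.9181 + 79.5638) / (5.0211 + 12.7295 + 13.8222) = 128.2452 / 31.5729 = 4.06188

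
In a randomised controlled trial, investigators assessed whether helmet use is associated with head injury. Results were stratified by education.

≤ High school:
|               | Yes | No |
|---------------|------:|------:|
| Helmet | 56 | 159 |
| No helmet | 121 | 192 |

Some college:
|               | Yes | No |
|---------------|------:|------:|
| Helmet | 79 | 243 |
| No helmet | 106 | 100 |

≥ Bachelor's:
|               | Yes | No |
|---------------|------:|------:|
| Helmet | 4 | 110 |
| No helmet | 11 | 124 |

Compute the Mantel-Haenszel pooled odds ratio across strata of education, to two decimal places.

OR_MH = Σ(aᵢdᵢ/nᵢ) / Σ(bᵢcᵢ/nᵢ), where nᵢ is the stratum total.
Stratum 1 (≤ High school): n = 528; a·d/n = 56·192/528 = 20.3636; b·c/n = 159·121/528 = 36.4375
Stratum 2 (Some college): n = 528; a·d/n = 79·100/528 = 14.9621; b·c/n = 243·106/528 = 48.7841
Stratum 3 (≥ Bachelor's): n = 249; a·d/n = 4·124/249 = 1.9920; b·c/n = 110·11/249 = 4.8594
OR_MH = (20.3636 + 14.9621 + 1.9920) / (36.4375 + 48.7841 + 4.8594) = 37.3177 / 90.0810 = 0.41427

0.41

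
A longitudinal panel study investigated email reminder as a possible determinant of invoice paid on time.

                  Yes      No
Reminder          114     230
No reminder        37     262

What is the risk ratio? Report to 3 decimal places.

2.678

Cells: a = 114, b = 230, c = 37, d = 262.
Risk in exposed = 114/344 = 0.33140; risk in unexposed = 37/299 = 0.12375.
RR = 0.33140 / 0.12375 = 2.67803
The risk among the exposed is 2.68 times that among the unexposed.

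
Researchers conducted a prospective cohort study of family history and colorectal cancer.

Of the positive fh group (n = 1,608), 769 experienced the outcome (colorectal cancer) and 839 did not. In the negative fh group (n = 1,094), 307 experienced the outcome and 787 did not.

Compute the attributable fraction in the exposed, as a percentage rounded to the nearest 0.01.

From the description: a = 769, b = 839, c = 307, d = 787.
Risk in exposed = 769/1608 = 0.47823; risk in unexposed = 307/1094 = 0.28062.
RR = 0.47823/0.28062 = 1.70419
AR% = (RR − 1)/RR × 100 = (1.70419 − 1)/1.70419 × 100 = 41.3213%

41.32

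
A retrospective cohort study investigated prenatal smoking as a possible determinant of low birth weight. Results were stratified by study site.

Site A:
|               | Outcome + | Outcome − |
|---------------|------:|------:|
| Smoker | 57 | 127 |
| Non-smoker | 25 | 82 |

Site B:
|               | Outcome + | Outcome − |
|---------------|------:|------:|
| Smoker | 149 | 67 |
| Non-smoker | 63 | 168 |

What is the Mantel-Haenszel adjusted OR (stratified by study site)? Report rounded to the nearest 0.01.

OR_MH = Σ(aᵢdᵢ/nᵢ) / Σ(bᵢcᵢ/nᵢ), where nᵢ is the stratum total.
Stratum 1 (Site A): n = 291; a·d/n = 57·82/291 = 16.0619; b·c/n = 127·25/291 = 10.9107
Stratum 2 (Site B): n = 447; a·d/n = 149·168/447 = 56.0000; b·c/n = 67·63/447 = 9.4430
OR_MH = (16.0619 + 56.0000) / (10.9107 + 9.4430) = 72.0619 / 20.3536 = 3.54050

3.54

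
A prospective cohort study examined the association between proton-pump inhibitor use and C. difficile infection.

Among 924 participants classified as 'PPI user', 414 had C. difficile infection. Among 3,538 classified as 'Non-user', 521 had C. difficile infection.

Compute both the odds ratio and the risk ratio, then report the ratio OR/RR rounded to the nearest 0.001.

1.545

From the description: a = 414, b = 510, c = 521, d = 3017.
OR = (414·3017)/(510·521) = 1249038/265710 = 4.70076
Risk in exposed = 414/924 = 0.44805; risk in unexposed = 521/3538 = 0.14726; RR = 3.04263
OR/RR = 4.70076 / 3.04263 = 1.54497
The outcome is not rare, so the OR lies further from 1 than the RR.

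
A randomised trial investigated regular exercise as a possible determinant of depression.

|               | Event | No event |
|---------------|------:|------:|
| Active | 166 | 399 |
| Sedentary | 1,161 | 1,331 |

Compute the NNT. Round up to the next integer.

6

Risk in treated group = 166/565 = 0.29381; risk in control = 1161/2492 = 0.46589.
Absolute risk reduction = 0.46589 − 0.29381 = 0.17209
NNT = 1 / ARR = 1 / 0.17209 = 5.811 → round up → 6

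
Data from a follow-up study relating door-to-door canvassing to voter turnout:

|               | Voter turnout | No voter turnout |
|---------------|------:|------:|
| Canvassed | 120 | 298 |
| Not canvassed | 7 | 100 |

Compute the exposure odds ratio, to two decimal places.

5.75

Cells: a = 120, b = 298, c = 7, d = 100.
OR = (a·d)/(b·c) = (120 × 100) / (298 × 7) = 12000 / 2086 = 5.75264
The odds of voter turnout are about 5.75 times as high in the canvassed group.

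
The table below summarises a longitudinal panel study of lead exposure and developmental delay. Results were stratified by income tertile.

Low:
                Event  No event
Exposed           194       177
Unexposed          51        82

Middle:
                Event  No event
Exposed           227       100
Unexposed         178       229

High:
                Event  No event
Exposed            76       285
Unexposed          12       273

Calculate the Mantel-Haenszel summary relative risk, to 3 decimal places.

RR_MH = Σ(aᵢ·n₀ᵢ/nᵢ) / Σ(cᵢ·n₁ᵢ/nᵢ), with n₁ᵢ = aᵢ+bᵢ (exposed), n₀ᵢ = cᵢ+dᵢ (unexposed), nᵢ = n₁ᵢ+n₀ᵢ.
Stratum 1 (Low): n₁ = 371, n₀ = 133, n = 504; a·n₀/n = 194·133/504 = 51.1944; c·n₁/n = 51·371/504 = 37.5417
Stratum 2 (Middle): n₁ = 327, n₀ = 407, n = 734; a·n₀/n = 227·407/734 = 125.8706; c·n₁/n = 178·327/734 = 79.2997
Stratum 3 (High): n₁ = 361, n₀ = 285, n = 646; a·n₀/n = 76·285/646 = 33.5294; c·n₁/n = 12·361/646 = 6.7059
RR_MH = (51.1944 + 125.8706 + 33.5294) / (37.5417 + 79.2997 + 6.7059) = 210.5944 / 123.5473 = 1.70457

1.705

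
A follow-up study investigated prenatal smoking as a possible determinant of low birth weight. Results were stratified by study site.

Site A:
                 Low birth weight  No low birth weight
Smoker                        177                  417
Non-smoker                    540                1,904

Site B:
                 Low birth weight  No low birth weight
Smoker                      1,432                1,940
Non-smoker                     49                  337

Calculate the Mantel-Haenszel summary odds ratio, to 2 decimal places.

2.41

OR_MH = Σ(aᵢdᵢ/nᵢ) / Σ(bᵢcᵢ/nᵢ), where nᵢ is the stratum total.
Stratum 1 (Site A): n = 3038; a·d/n = 177·1904/3038 = 110.9309; b·c/n = 417·540/3038 = 74.1211
Stratum 2 (Site B): n = 3758; a·d/n = 1432·337/3758 = 128.4151; b·c/n = 1940·49/3758 = 25.2954
OR_MH = (110.9309 + 128.4151) / (74.1211 + 25.2954) = 239.3460 / 99.4165 = 2.40751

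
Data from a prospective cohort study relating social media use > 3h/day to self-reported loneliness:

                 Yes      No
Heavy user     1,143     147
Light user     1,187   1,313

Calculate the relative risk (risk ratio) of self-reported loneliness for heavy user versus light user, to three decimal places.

Cells: a = 1143, b = 147, c = 1187, d = 1313.
Risk in exposed = 1143/1290 = 0.88605; risk in unexposed = 1187/2500 = 0.47480.
RR = 0.88605 / 0.47480 = 1.86615
The risk among the exposed is 1.87 times that among the unexposed.

1.866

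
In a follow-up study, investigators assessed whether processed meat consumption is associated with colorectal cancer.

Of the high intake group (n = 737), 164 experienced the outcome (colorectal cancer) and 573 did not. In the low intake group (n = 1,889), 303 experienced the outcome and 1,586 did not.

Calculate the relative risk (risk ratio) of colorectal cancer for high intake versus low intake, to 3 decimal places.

From the description: a = 164, b = 573, c = 303, d = 1586.
Risk in exposed = 164/737 = 0.22252; risk in unexposed = 303/1889 = 0.16040.
RR = 0.22252 / 0.16040 = 1.38728
The risk among the exposed is 1.39 times that among the unexposed.

1.387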